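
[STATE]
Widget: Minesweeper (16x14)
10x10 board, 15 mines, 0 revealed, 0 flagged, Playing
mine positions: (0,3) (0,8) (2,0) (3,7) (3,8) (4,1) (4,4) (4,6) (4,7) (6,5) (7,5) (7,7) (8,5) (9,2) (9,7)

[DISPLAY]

■■■■■■■■■■      
■■■■■■■■■■      
■■■■■■■■■■      
■■■■■■■■■■      
■■■■■■■■■■      
■■■■■■■■■■      
■■■■■■■■■■      
■■■■■■■■■■      
■■■■■■■■■■      
■■■■■■■■■■      
                
                
                
                


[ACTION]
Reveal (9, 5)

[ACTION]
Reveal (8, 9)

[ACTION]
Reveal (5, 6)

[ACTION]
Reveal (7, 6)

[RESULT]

■■■■■■■■■■      
■■■■■■■■■■      
■■■■■■■■■■      
■■■■■■■■■■      
■■■■■■■■31      
■■■■■■3■1       
■■■■■■■■1       
■■■■■■4■1       
■■■■■■■■2       
■■■■■1■■1       
                
                
                
                


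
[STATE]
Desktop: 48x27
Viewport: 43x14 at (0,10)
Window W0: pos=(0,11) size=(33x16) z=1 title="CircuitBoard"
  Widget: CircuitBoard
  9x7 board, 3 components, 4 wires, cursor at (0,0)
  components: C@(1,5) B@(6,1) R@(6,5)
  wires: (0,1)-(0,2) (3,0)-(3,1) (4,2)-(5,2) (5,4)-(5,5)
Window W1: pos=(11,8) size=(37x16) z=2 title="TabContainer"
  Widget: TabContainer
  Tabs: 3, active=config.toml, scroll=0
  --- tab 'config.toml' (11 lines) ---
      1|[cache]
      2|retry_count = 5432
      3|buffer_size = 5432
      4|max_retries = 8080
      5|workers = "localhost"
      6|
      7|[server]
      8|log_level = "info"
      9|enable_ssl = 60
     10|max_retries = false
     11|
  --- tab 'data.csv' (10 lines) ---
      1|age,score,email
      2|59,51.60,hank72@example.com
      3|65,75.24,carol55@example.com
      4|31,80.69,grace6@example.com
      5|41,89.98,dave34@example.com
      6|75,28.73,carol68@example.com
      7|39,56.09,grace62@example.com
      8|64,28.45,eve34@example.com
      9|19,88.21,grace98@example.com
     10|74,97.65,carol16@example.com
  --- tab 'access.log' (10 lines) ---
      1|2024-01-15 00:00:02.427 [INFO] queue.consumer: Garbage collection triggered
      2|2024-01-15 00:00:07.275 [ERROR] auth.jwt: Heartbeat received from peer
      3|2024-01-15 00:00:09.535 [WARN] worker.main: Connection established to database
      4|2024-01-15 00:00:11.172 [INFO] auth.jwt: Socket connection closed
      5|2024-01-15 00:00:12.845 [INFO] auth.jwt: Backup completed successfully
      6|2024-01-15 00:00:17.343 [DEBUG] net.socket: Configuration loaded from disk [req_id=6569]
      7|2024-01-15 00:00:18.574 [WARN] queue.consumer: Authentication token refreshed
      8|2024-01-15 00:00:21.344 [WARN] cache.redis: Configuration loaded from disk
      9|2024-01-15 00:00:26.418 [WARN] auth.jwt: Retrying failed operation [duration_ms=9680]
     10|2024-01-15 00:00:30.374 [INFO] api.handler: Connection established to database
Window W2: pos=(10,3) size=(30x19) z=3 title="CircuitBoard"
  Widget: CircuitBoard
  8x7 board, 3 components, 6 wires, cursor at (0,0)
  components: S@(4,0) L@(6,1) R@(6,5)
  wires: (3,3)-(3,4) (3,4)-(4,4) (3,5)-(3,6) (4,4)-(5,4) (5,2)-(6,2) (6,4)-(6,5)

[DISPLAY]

          ┃                            ┃───
┏━━━━━━━━━┃2                           ┃ces
┃ CircuitB┃                            ┃───
┠─────────┃3               · ─ ·   · ─ ┃   
┃   0 1 2 ┃                    │       ┃   
┃0  [.]  ·┃4   S               ·       ┃   
┃         ┃                    │       ┃   
┃1        ┃5           ·       ·       ┃   
┃         ┃            │               ┃   
┃2        ┃6       L   ·       · ─ R   ┃   
┃         ┃Cursor: (0,0)               ┃   
┃3   · ─ ·┗━━━━━━━━━━━━━━━━━━━━━━━━━━━━┛   
┃          ┃max_retries = false            
┃4         ┗━━━━━━━━━━━━━━━━━━━━━━━━━━━━━━━


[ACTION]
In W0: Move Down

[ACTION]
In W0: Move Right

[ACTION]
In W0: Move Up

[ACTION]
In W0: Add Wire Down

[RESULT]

          ┃                            ┃───
┏━━━━━━━━━┃2                           ┃ces
┃ CircuitB┃                            ┃───
┠─────────┃3               · ─ ·   · ─ ┃   
┃   0 1 2 ┃                    │       ┃   
┃0      [.┃4   S               ·       ┃   
┃        │┃                    │       ┃   
┃1       ·┃5           ·       ·       ┃   
┃         ┃            │               ┃   
┃2        ┃6       L   ·       · ─ R   ┃   
┃         ┃Cursor: (0,0)               ┃   
┃3   · ─ ·┗━━━━━━━━━━━━━━━━━━━━━━━━━━━━┛   
┃          ┃max_retries = false            
┃4         ┗━━━━━━━━━━━━━━━━━━━━━━━━━━━━━━━


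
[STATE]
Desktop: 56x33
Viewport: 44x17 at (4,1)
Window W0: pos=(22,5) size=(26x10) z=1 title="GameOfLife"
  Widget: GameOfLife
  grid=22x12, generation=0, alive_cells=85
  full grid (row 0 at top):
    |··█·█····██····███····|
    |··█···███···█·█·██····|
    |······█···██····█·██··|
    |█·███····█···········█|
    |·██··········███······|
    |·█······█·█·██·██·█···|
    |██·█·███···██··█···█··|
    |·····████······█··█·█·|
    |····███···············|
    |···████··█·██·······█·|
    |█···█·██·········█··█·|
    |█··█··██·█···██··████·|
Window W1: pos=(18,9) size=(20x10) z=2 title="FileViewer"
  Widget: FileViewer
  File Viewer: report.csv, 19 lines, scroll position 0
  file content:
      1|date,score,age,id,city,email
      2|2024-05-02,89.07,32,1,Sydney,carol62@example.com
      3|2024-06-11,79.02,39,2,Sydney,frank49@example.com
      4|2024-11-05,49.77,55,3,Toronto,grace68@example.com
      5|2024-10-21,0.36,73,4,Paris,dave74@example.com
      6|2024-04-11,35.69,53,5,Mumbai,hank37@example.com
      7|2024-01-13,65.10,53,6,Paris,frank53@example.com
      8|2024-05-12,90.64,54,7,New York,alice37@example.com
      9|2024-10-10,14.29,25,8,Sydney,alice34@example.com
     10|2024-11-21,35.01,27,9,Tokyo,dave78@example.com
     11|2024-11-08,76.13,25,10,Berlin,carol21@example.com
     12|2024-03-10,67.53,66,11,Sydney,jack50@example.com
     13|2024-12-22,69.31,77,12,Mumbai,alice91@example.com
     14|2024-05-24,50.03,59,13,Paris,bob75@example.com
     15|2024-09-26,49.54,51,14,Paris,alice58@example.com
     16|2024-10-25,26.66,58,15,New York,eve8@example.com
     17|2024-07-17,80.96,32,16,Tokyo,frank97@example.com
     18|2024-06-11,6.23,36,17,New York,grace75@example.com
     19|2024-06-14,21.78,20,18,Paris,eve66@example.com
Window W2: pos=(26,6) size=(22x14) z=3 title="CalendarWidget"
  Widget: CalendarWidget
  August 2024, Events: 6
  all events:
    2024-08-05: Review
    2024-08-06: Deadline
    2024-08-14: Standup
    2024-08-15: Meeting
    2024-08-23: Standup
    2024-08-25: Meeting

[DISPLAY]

                                            
                                            
                                            
                                            
                  ┏━━━━━━━━━━━━━━━━━━━━━━━━┓
                  ┃ Ga┏━━━━━━━━━━━━━━━━━━━━┓
                  ┠───┃ CalendarWidget     ┃
                  ┃Gen┠────────────────────┨
              ┏━━━━━━━┃    August 2024     ┃
              ┃ FileVi┃Mo Tu We Th Fr Sa Su┃
              ┠───────┃          1  2  3  4┃
              ┃date,sc┃ 5*  6*  7  8  9 10 ┃
              ┃2024-05┃12 13 14* 15* 16 17 ┃
              ┃2024-06┃19 20 21 22 23* 24 2┃
              ┃2024-11┃26 27 28 29 30 31   ┃
              ┃2024-10┃                    ┃
              ┃2024-04┃                    ┃


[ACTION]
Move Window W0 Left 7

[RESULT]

                                            
                                            
                                            
                                            
           ┏━━━━━━━━━━━━━━━━━━━━━━━━┓       
           ┃ GameOfLif┏━━━━━━━━━━━━━━━━━━━━┓
           ┠──────────┃ CalendarWidget     ┃
           ┃Gen: 0    ┠────────────────────┨
           ┃█·┏━━━━━━━┃    August 2024     ┃
           ┃·█┃ FileVi┃Mo Tu We Th Fr Sa Su┃
           ┃·█┠───────┃          1  2  3  4┃
           ┃██┃date,sc┃ 5*  6*  7  8  9 10 ┃
           ┃··┃2024-05┃12 13 14* 15* 16 17 ┃
           ┗━━┃2024-06┃19 20 21 22 23* 24 2┃
              ┃2024-11┃26 27 28 29 30 31   ┃
              ┃2024-10┃                    ┃
              ┃2024-04┃                    ┃


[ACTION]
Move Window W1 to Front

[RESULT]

                                            
                                            
                                            
                                            
           ┏━━━━━━━━━━━━━━━━━━━━━━━━┓       
           ┃ GameOfLif┏━━━━━━━━━━━━━━━━━━━━┓
           ┠──────────┃ CalendarWidget     ┃
           ┃Gen: 0    ┠────────────────────┨
           ┃█·┏━━━━━━━━━━━━━━━━━━┓2024     ┃
           ┃·█┃ FileViewer       ┃ Fr Sa Su┃
           ┃·█┠──────────────────┨  2  3  4┃
           ┃██┃date,score,age,id▲┃ 8  9 10 ┃
           ┃··┃2024-05-02,89.07,█┃5* 16 17 ┃
           ┗━━┃2024-06-11,79.02,░┃ 23* 24 2┃
              ┃2024-11-05,49.77,░┃ 30 31   ┃
              ┃2024-10-21,0.36,7░┃         ┃
              ┃2024-04-11,35.69,▼┃         ┃


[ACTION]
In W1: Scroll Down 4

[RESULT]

                                            
                                            
                                            
                                            
           ┏━━━━━━━━━━━━━━━━━━━━━━━━┓       
           ┃ GameOfLif┏━━━━━━━━━━━━━━━━━━━━┓
           ┠──────────┃ CalendarWidget     ┃
           ┃Gen: 0    ┠────────────────────┨
           ┃█·┏━━━━━━━━━━━━━━━━━━┓2024     ┃
           ┃·█┃ FileViewer       ┃ Fr Sa Su┃
           ┃·█┠──────────────────┨  2  3  4┃
           ┃██┃2024-10-21,0.36,7▲┃ 8  9 10 ┃
           ┃··┃2024-04-11,35.69,░┃5* 16 17 ┃
           ┗━━┃2024-01-13,65.10,█┃ 23* 24 2┃
              ┃2024-05-12,90.64,░┃ 30 31   ┃
              ┃2024-10-10,14.29,░┃         ┃
              ┃2024-11-21,35.01,▼┃         ┃


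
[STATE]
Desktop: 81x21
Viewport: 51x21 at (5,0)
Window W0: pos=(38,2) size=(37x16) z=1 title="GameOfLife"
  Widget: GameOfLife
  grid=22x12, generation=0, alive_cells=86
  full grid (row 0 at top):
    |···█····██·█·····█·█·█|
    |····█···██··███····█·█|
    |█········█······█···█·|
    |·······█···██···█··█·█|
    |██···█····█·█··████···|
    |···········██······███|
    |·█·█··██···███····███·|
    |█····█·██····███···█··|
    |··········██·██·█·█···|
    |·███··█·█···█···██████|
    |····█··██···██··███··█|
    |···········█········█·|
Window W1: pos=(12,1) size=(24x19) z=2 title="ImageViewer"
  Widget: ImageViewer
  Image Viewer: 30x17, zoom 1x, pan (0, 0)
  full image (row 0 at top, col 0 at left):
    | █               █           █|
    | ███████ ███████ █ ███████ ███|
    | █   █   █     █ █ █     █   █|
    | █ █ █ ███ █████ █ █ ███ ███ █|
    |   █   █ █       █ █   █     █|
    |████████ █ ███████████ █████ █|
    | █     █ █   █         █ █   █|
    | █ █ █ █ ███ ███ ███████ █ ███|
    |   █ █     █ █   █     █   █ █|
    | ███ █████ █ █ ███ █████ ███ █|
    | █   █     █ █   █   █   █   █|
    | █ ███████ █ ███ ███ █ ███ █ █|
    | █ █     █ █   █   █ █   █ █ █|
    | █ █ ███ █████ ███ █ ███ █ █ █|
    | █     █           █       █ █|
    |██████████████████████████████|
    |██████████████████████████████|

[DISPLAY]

                                                   
       ┏━━━━━━━━━━━━━━━━━━━━━━┓                    
       ┃ ImageViewer          ┃  ┏━━━━━━━━━━━━━━━━━
       ┠──────────────────────┨  ┃ GameOfLife      
       ┃ █               █    ┃  ┠─────────────────
       ┃ ███████ ███████ █ ███┃  ┃Gen: 0           
       ┃ █   █   █     █ █ █  ┃  ┃···█····██·█·····
       ┃ █ █ █ ███ █████ █ █ █┃  ┃····█···██··███··
       ┃   █   █ █       █ █  ┃  ┃█········█······█
       ┃████████ █ ███████████┃  ┃·······█···██···█
       ┃ █     █ █   █        ┃  ┃██···█····█·█··██
       ┃ █ █ █ █ ███ ███ █████┃  ┃···········██····
       ┃   █ █     █ █   █    ┃  ┃·█·█··██···███···
       ┃ ███ █████ █ █ ███ ███┃  ┃█····█·██····███·
       ┃ █   █     █ █   █   █┃  ┃··········██·██·█
       ┃ █ ███████ █ ███ ███ █┃  ┃·███··█·█···█···█
       ┃ █ █     █ █   █   █ █┃  ┃····█··██···██··█
       ┃ █ █ ███ █████ ███ █ █┃  ┗━━━━━━━━━━━━━━━━━
       ┃ █     █           █  ┃                    
       ┗━━━━━━━━━━━━━━━━━━━━━━┛                    
                                                   


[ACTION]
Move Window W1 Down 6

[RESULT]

                                                   
                                                   
       ┏━━━━━━━━━━━━━━━━━━━━━━┓  ┏━━━━━━━━━━━━━━━━━
       ┃ ImageViewer          ┃  ┃ GameOfLife      
       ┠──────────────────────┨  ┠─────────────────
       ┃ █               █    ┃  ┃Gen: 0           
       ┃ ███████ ███████ █ ███┃  ┃···█····██·█·····
       ┃ █   █   █     █ █ █  ┃  ┃····█···██··███··
       ┃ █ █ █ ███ █████ █ █ █┃  ┃█········█······█
       ┃   █   █ █       █ █  ┃  ┃·······█···██···█
       ┃████████ █ ███████████┃  ┃██···█····█·█··██
       ┃ █     █ █   █        ┃  ┃···········██····
       ┃ █ █ █ █ ███ ███ █████┃  ┃·█·█··██···███···
       ┃   █ █     █ █   █    ┃  ┃█····█·██····███·
       ┃ ███ █████ █ █ ███ ███┃  ┃··········██·██·█
       ┃ █   █     █ █   █   █┃  ┃·███··█·█···█···█
       ┃ █ ███████ █ ███ ███ █┃  ┃····█··██···██··█
       ┃ █ █     █ █   █   █ █┃  ┗━━━━━━━━━━━━━━━━━
       ┃ █ █ ███ █████ ███ █ █┃                    
       ┃ █     █           █  ┃                    
       ┗━━━━━━━━━━━━━━━━━━━━━━┛                    


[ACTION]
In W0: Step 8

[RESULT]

                                                   
                                                   
       ┏━━━━━━━━━━━━━━━━━━━━━━┓  ┏━━━━━━━━━━━━━━━━━
       ┃ ImageViewer          ┃  ┃ GameOfLife      
       ┠──────────────────────┨  ┠─────────────────
       ┃ █               █    ┃  ┃Gen: 8           
       ┃ ███████ ███████ █ ███┃  ┃··········█······
       ┃ █   █   █     █ █ █  ┃  ┃·········█······█
       ┃ █ █ █ ███ █████ █ █ █┃  ┃·······█·········
       ┃   █   █ █       █ █  ┃  ┃············█····
       ┃████████ █ ███████████┃  ┃·······█····█····
       ┃ █     █ █   █        ┃  ┃·······█··█······
       ┃ █ █ █ █ ███ ███ █████┃  ┃·······█·········
       ┃   █ █     █ █   █    ┃  ┃·················
       ┃ ███ █████ █ █ ███ ███┃  ┃············██···
       ┃ █   █     █ █   █   █┃  ┃···············█·
       ┃ █ ███████ █ ███ ███ █┃  ┃·······█····███··
       ┃ █ █     █ █   █   █ █┃  ┗━━━━━━━━━━━━━━━━━
       ┃ █ █ ███ █████ ███ █ █┃                    
       ┃ █     █           █  ┃                    
       ┗━━━━━━━━━━━━━━━━━━━━━━┛                    


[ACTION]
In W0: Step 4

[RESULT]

                                                   
                                                   
       ┏━━━━━━━━━━━━━━━━━━━━━━┓  ┏━━━━━━━━━━━━━━━━━
       ┃ ImageViewer          ┃  ┃ GameOfLife      
       ┠──────────────────────┨  ┠─────────────────
       ┃ █               █    ┃  ┃Gen: 12          
       ┃ ███████ ███████ █ ███┃  ┃·················
       ┃ █   █   █     █ █ █  ┃  ┃················█
       ┃ █ █ █ ███ █████ █ █ █┃  ┃·················
       ┃   █   █ █       █ █  ┃  ┃·················
       ┃████████ █ ███████████┃  ┃·······█·········
       ┃ █     █ █   █        ┃  ┃·······█·········
       ┃ █ █ █ █ ███ ███ █████┃  ┃·······█·········
       ┃   █ █     █ █   █    ┃  ┃·················
       ┃ ███ █████ █ █ ███ ███┃  ┃··············█··
       ┃ █   █     █ █   █   █┃  ┃··············█··
       ┃ █ ███████ █ ███ ███ █┃  ┃·············█·█·
       ┃ █ █     █ █   █   █ █┃  ┗━━━━━━━━━━━━━━━━━
       ┃ █ █ ███ █████ ███ █ █┃                    
       ┃ █     █           █  ┃                    
       ┗━━━━━━━━━━━━━━━━━━━━━━┛                    


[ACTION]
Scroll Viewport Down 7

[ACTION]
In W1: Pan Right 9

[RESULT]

                                                   
                                                   
       ┏━━━━━━━━━━━━━━━━━━━━━━┓  ┏━━━━━━━━━━━━━━━━━
       ┃ ImageViewer          ┃  ┃ GameOfLife      
       ┠──────────────────────┨  ┠─────────────────
       ┃        █           █ ┃  ┃Gen: 12          
       ┃███████ █ ███████ ███ ┃  ┃·················
       ┃█     █ █ █     █   █ ┃  ┃················█
       ┃█ █████ █ █ ███ ███ █ ┃  ┃·················
       ┃█       █ █   █     █ ┃  ┃·················
       ┃█ ███████████ █████ █ ┃  ┃·······█·········
       ┃█   █         █ █   █ ┃  ┃·······█·········
       ┃███ ███ ███████ █ ███ ┃  ┃·······█·········
       ┃  █ █   █     █   █ █ ┃  ┃·················
       ┃█ █ █ ███ █████ ███ █ ┃  ┃··············█··
       ┃  █ █   █   █   █   █ ┃  ┃··············█··
       ┃█ █ ███ ███ █ ███ █ █ ┃  ┃·············█·█·
       ┃█ █   █   █ █   █ █ █ ┃  ┗━━━━━━━━━━━━━━━━━
       ┃█████ ███ █ ███ █ █ █ ┃                    
       ┃          █       █ █ ┃                    
       ┗━━━━━━━━━━━━━━━━━━━━━━┛                    


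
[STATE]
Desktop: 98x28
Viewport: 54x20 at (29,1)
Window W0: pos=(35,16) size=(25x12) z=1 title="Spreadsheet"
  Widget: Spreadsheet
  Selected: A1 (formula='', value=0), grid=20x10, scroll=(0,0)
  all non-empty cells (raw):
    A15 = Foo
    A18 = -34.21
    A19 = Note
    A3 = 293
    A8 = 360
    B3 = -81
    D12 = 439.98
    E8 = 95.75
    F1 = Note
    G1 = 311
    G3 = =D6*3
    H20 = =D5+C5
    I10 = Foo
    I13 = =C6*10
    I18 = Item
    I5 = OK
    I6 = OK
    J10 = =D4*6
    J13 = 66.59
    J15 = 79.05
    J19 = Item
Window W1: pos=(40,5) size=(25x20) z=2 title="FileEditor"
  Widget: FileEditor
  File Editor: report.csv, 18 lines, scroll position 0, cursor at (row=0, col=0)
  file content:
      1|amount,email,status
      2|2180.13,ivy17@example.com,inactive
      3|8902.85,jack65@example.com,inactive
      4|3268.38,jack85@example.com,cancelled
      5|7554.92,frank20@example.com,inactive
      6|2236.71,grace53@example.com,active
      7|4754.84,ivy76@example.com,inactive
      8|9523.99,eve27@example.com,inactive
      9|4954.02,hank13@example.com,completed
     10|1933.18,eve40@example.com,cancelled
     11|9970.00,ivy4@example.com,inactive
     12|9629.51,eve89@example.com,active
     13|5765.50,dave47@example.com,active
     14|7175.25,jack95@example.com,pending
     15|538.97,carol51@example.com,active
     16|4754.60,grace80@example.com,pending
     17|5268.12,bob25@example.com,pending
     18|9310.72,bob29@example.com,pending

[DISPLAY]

                                                      
                                                      
                                                      
                                                      
           ┏━━━━━━━━━━━━━━━━━━━━━━━┓                  
           ┃ FileEditor            ┃                  
           ┠───────────────────────┨                  
           ┃█mount,email,status   ▲┃                  
           ┃2180.13,ivy17@example.█┃                  
           ┃8902.85,jack65@example░┃                  
           ┃3268.38,jack85@example░┃                  
           ┃7554.92,frank20@exampl░┃                  
           ┃2236.71,grace53@exampl░┃                  
           ┃4754.84,ivy76@example.░┃                  
           ┃9523.99,eve27@example.░┃                  
      ┏━━━━┃4954.02,hank13@example░┃                  
      ┃ Spr┃1933.18,eve40@example.░┃                  
      ┠────┃9970.00,ivy4@example.c░┃                  
      ┃A1: ┃9629.51,eve89@example.░┃                  
      ┃    ┃5765.50,dave47@example░┃                  


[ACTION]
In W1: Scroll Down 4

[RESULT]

                                                      
                                                      
                                                      
                                                      
           ┏━━━━━━━━━━━━━━━━━━━━━━━┓                  
           ┃ FileEditor            ┃                  
           ┠───────────────────────┨                  
           ┃8902.85,jack65@example▲┃                  
           ┃3268.38,jack85@example░┃                  
           ┃7554.92,frank20@exampl░┃                  
           ┃2236.71,grace53@exampl░┃                  
           ┃4754.84,ivy76@example.░┃                  
           ┃9523.99,eve27@example.░┃                  
           ┃4954.02,hank13@example░┃                  
           ┃1933.18,eve40@example.░┃                  
      ┏━━━━┃9970.00,ivy4@example.c░┃                  
      ┃ Spr┃9629.51,eve89@example.░┃                  
      ┠────┃5765.50,dave47@example░┃                  
      ┃A1: ┃7175.25,jack95@example░┃                  
      ┃    ┃538.97,carol51@example░┃                  


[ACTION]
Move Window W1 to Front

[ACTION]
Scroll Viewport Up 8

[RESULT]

                                                      
                                                      
                                                      
                                                      
                                                      
           ┏━━━━━━━━━━━━━━━━━━━━━━━┓                  
           ┃ FileEditor            ┃                  
           ┠───────────────────────┨                  
           ┃8902.85,jack65@example▲┃                  
           ┃3268.38,jack85@example░┃                  
           ┃7554.92,frank20@exampl░┃                  
           ┃2236.71,grace53@exampl░┃                  
           ┃4754.84,ivy76@example.░┃                  
           ┃9523.99,eve27@example.░┃                  
           ┃4954.02,hank13@example░┃                  
           ┃1933.18,eve40@example.░┃                  
      ┏━━━━┃9970.00,ivy4@example.c░┃                  
      ┃ Spr┃9629.51,eve89@example.░┃                  
      ┠────┃5765.50,dave47@example░┃                  
      ┃A1: ┃7175.25,jack95@example░┃                  


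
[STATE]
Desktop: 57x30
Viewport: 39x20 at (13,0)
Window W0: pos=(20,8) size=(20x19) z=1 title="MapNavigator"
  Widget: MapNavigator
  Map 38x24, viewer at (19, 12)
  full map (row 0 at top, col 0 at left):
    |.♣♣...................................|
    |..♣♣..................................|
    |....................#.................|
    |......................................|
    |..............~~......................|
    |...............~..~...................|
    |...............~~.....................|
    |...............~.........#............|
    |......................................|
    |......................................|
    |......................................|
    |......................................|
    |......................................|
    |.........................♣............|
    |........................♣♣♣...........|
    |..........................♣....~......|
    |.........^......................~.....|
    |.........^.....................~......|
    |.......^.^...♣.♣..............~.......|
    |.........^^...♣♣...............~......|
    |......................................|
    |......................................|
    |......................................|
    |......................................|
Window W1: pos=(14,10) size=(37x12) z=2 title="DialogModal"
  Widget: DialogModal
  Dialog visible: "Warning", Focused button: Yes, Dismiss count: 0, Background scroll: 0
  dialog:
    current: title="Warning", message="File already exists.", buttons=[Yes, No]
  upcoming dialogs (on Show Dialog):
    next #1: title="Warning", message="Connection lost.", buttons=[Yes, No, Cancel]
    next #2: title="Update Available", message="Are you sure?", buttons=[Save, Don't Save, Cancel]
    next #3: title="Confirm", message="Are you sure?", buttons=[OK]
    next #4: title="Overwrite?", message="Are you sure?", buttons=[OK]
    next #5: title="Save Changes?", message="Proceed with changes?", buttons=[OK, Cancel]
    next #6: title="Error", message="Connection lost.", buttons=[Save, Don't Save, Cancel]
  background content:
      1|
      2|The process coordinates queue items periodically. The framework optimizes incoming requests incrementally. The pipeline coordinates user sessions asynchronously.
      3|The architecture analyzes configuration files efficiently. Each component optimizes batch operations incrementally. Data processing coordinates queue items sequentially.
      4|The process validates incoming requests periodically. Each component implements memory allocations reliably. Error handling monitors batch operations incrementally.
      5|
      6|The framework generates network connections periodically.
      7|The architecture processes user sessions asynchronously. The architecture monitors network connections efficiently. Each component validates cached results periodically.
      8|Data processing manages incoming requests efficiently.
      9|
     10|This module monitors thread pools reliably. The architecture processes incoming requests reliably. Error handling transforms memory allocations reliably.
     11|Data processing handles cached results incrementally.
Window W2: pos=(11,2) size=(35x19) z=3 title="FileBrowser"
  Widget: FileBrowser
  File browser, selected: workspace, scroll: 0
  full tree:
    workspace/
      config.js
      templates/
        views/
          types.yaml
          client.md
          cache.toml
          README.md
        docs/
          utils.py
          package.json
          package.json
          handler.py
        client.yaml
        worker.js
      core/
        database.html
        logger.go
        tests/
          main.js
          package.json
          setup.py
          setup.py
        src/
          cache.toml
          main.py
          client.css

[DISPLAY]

                                       
                                       
━━━━━━━━━━━━━━━━━━━━━━━━━━━━━━━━┓      
FileBrowser                     ┃      
────────────────────────────────┨      
 [-] workspace/                 ┃      
   config.js                    ┃      
   [+] templates/               ┃      
   [+] core/                    ┃      
                                ┃      
                                ┃━━━━┓ 
                                ┃    ┃ 
                                ┃────┨ 
                                ┃    ┃ 
                                ┃tems┃ 
                                ┃gura┃ 
                                ┃requ┃ 
                                ┃    ┃ 
                                ┃ con┃ 
                                ┃ ses┃ 


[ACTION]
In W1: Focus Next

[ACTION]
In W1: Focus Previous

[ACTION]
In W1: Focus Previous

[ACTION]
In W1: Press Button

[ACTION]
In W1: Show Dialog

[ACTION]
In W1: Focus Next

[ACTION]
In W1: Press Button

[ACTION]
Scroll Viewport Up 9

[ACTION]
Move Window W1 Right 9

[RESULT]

                                       
                                       
━━━━━━━━━━━━━━━━━━━━━━━━━━━━━━━━┓      
FileBrowser                     ┃      
────────────────────────────────┨      
 [-] workspace/                 ┃      
   config.js                    ┃      
   [+] templates/               ┃      
   [+] core/                    ┃      
                                ┃      
                                ┃━━━━━━
                                ┃      
                                ┃──────
                                ┃      
                                ┃ueue i
                                ┃ confi
                                ┃oming 
                                ┃      
                                ┃etwork
                                ┃s user


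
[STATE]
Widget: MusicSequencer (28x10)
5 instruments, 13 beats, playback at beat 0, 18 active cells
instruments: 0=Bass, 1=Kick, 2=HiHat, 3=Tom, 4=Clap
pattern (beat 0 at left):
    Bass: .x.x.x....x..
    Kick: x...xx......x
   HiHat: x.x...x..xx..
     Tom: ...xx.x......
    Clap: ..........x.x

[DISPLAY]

      ▼123456789012         
  Bass·█·█·█····█··         
  Kick█···██······█         
 HiHat█·█···█··██··         
   Tom···██·█······         
  Clap··········█·█         
                            
                            
                            
                            


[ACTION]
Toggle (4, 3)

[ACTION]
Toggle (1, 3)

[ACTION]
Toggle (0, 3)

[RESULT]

      ▼123456789012         
  Bass·█···█····█··         
  Kick█··███······█         
 HiHat█·█···█··██··         
   Tom···██·█······         
  Clap···█······█·█         
                            
                            
                            
                            


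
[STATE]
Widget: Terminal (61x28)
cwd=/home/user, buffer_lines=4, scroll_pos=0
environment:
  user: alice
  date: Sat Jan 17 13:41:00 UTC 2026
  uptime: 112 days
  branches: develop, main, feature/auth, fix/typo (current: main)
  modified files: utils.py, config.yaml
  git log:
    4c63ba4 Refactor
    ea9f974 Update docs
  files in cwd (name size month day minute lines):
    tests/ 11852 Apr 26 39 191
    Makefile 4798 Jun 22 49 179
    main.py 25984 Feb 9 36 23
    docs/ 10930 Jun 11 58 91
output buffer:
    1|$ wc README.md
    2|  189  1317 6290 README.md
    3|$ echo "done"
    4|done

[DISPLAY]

$ wc README.md                                               
  189  1317 6290 README.md                                   
$ echo "done"                                                
done                                                         
$ █                                                          
                                                             
                                                             
                                                             
                                                             
                                                             
                                                             
                                                             
                                                             
                                                             
                                                             
                                                             
                                                             
                                                             
                                                             
                                                             
                                                             
                                                             
                                                             
                                                             
                                                             
                                                             
                                                             
                                                             


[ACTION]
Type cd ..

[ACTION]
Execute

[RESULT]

$ wc README.md                                               
  189  1317 6290 README.md                                   
$ echo "done"                                                
done                                                         
$ cd ..                                                      
                                                             
$ █                                                          
                                                             
                                                             
                                                             
                                                             
                                                             
                                                             
                                                             
                                                             
                                                             
                                                             
                                                             
                                                             
                                                             
                                                             
                                                             
                                                             
                                                             
                                                             
                                                             
                                                             
                                                             


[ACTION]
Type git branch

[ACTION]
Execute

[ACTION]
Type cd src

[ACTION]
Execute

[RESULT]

$ wc README.md                                               
  189  1317 6290 README.md                                   
$ echo "done"                                                
done                                                         
$ cd ..                                                      
                                                             
$ git branch                                                 
  develop                                                    
* main                                                       
  feature/auth                                               
  fix/typo                                                   
$ cd src                                                     
                                                             
$ █                                                          
                                                             
                                                             
                                                             
                                                             
                                                             
                                                             
                                                             
                                                             
                                                             
                                                             
                                                             
                                                             
                                                             
                                                             
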